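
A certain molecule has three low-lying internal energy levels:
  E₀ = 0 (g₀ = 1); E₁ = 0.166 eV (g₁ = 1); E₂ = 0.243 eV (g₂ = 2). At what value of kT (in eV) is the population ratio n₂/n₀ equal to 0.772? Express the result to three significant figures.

n₂/n₀ = (g₂/g₀) exp[−(E₂−E₀)/kT] = 0.772.
⇒ (E₂−E₀)/kT = ln((2/1)/0.772) = ln(2.5907) = 0.95193.
kT = 0.243 eV / 0.95193 = 0.255 eV.

0.255 eV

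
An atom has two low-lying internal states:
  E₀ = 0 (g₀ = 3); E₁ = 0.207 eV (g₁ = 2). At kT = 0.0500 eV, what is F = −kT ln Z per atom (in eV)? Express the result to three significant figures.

Eᵢ/kT = 0, 4.1400.
Z = Σ gᵢe^(−Eᵢ/kT) = 3·e^(−0) + 2·e^(−4.1400) = 3.0000 + 0.031846 = 3.0318.
F = −kT ln Z = −0.0500 × ln(3.0318) = −0.0500 × 1.1092 = -0.0555 eV.

-0.0555 eV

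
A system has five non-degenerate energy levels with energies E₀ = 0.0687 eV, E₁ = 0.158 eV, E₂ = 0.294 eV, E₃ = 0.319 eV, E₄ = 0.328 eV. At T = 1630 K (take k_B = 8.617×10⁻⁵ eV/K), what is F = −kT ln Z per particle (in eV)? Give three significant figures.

k_BT = 8.617×10⁻⁵ × 1630 K = 0.14046 eV.
Eᵢ/kT = 0.48911, 1.1249, 2.0931, 2.2711, 2.3352.
Z = Σ e^(−Eᵢ/kT) = e^(−0.48911) + e^(−1.1249) + e^(−2.0931) + e^(−2.2711) + e^(−2.3352) = 0.61317 + 0.32468 + 0.12330 + 0.10320 + 0.096791 = 1.2611.
F = −kT ln Z = −0.14046 × ln(1.2611) = −0.14046 × 0.23198 = -0.0326 eV.

-0.0326 eV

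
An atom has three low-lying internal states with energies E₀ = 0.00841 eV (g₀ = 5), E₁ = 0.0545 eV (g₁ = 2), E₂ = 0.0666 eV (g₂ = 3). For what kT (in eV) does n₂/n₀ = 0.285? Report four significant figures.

n₂/n₀ = (g₂/g₀) exp[−(E₂−E₀)/kT] = 0.285.
⇒ (E₂−E₀)/kT = ln((3/5)/0.285) = ln(2.10526) = 0.744439.
kT = 0.05819 eV / 0.744439 = 0.07817 eV.

0.07817 eV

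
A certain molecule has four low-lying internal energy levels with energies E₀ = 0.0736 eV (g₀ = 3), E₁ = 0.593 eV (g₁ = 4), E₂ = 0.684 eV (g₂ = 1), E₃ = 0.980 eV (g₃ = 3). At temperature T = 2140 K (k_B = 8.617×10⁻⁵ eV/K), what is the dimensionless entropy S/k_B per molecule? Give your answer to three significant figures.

1.47

k_BT = 8.617×10⁻⁵ × 2140 K = 0.18440 eV.
Eᵢ/kT = 0.39913, 3.2158, 3.7093, 5.3145.
Z = Σ gᵢe^(−Eᵢ/kT) = 3·e^(−0.39913) + 4·e^(−3.2158) + 1·e^(−3.7093) + 3·e^(−5.3145) = 2.0127 + 0.16049 + 0.024495 + 0.014759 = 2.2124.
⟨E⟩ = Σ EᵢPᵢ = 0.12408 eV.
S/k_B = ln Z + ⟨E⟩/kT = ln(2.2124) + 0.12408/0.18440 = 0.79408 + 0.67289 = 1.47.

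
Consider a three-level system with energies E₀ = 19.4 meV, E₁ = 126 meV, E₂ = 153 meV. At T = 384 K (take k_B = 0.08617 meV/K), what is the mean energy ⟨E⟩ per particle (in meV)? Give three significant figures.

k_BT = 0.08617 × 384 K = 33.089 meV.
Eᵢ/kT = 0.58630, 3.8079, 4.6239.
Z = Σ e^(−Eᵢ/kT) = e^(−0.58630) + e^(−3.8079) + e^(−4.6239) = 0.55638 + 0.022195 + 0.0098144 = 0.58839.
⟨E⟩ = Σ Eᵢ e^(−Eᵢ/kT) / Z = (19.4·0.55638 + 126·0.022195 + 153·0.0098144) / 0.58839 = 25.6 meV.

25.6 meV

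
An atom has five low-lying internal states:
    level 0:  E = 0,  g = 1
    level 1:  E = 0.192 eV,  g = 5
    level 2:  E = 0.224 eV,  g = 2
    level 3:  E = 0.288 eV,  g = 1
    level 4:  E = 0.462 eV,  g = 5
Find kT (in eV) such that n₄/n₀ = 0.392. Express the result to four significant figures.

0.1815 eV

n₄/n₀ = (g₄/g₀) exp[−(E₄−E₀)/kT] = 0.392.
⇒ (E₄−E₀)/kT = ln((5/1)/0.392) = ln(12.7551) = 2.54593.
kT = 0.462 eV / 2.54593 = 0.1815 eV.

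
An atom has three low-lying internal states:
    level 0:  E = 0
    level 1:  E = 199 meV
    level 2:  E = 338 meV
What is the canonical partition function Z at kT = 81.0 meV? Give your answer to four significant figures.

Eᵢ/kT = 0, 2.45679, 4.17284.
Z = Σ e^(−Eᵢ/kT) = e^(−0) + e^(−2.45679) + e^(−4.17284) = 1.00000 + 0.0857096 + 0.0154084 = 1.10112.

Z = 1.101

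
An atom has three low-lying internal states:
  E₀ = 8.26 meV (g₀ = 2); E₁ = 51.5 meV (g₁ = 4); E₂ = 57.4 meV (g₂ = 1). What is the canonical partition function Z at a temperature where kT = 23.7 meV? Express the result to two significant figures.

Z = 2.0

Eᵢ/kT = 0.3485, 2.173, 2.422.
Z = Σ gᵢe^(−Eᵢ/kT) = 2·e^(−0.3485) + 4·e^(−2.173) + 1·e^(−2.422) = 1.411 + 0.4553 + 0.08874 = 1.955.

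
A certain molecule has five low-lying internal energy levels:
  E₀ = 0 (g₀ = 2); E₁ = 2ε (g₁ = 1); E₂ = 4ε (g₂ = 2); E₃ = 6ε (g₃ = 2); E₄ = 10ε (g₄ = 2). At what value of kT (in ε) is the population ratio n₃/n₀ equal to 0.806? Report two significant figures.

n₃/n₀ = (g₃/g₀) exp[−(E₃−E₀)/kT] = 0.806.
⇒ (E₃−E₀)/kT = ln((2/2)/0.806) = ln(1.241) = 0.2159.
kT = 6ε / 0.2159 = 28 ε.

28 ε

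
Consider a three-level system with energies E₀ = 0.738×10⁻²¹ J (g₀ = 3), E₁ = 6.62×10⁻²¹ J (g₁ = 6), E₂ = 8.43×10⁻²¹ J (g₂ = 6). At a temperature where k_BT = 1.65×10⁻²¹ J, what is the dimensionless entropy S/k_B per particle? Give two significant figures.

Eᵢ/kT = 0.4473, 4.012, 5.109.
Z = Σ gᵢe^(−Eᵢ/kT) = 3·e^(−0.4473) + 6·e^(−4.012) + 6·e^(−5.109) = 1.918 + 0.1086 + 0.03625 = 2.063.
⟨E⟩ = Σ EᵢPᵢ = 1.183 ×10⁻²¹ J.
S/k_B = ln Z + ⟨E⟩/kT = ln(2.063) + 1.183/1.65 = 0.7242 + 0.7170 = 1.4.

1.4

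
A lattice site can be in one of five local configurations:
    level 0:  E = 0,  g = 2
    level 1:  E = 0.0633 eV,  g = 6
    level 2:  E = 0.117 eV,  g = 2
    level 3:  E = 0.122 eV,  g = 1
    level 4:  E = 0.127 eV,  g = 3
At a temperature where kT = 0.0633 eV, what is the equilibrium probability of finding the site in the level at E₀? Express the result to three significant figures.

Eᵢ/kT = 0, 1.0000, 1.8483, 1.9273, 2.0063.
Z = Σ gᵢe^(−Eᵢ/kT) = 2·e^(−0) + 6·e^(−1.0000) + 2·e^(−1.8483) + 1·e^(−1.9273) + 3·e^(−2.0063) = 2.0000 + 2.2073 + 0.31501 + 0.14554 + 0.40346 = 5.0713.
P₀ = g₀ e^(−E₀/kT) / Z = 2.0000/5.0713 = 0.394.

0.394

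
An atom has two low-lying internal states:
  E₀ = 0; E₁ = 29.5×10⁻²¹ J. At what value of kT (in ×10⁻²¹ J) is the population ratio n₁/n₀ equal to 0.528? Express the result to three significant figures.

46.2 ×10⁻²¹ J

n₁/n₀ = exp[−(E₁−E₀)/kT] = 0.528.
⇒ (E₁−E₀)/kT = ln(1/0.528) = ln(1.8939) = 0.63864.
kT = 29.5 ×10⁻²¹ J / 0.63864 = 46.2 ×10⁻²¹ J.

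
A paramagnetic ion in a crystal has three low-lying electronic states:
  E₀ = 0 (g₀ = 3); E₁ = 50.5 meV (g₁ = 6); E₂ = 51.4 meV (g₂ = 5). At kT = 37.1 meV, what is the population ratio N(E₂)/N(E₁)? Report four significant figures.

n₂/n₁ = (g₂/g₁) exp[−(E₂−E₁)/kT] = (5/6) × exp(−(0.9 meV)/(37.1 meV)) = (5/6) × exp(-0.0242588) = 0.8134.

0.8134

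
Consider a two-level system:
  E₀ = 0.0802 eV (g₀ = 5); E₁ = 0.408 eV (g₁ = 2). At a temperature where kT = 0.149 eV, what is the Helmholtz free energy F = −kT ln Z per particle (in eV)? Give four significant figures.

-0.1661 eV

Eᵢ/kT = 0.538255, 2.73826.
Z = Σ gᵢe^(−Eᵢ/kT) = 5·e^(−0.538255) + 2·e^(−2.73826) = 2.91883 + 0.129366 = 3.04820.
F = −kT ln Z = −0.149 × ln(3.04820) = −0.149 × 1.11455 = -0.1661 eV.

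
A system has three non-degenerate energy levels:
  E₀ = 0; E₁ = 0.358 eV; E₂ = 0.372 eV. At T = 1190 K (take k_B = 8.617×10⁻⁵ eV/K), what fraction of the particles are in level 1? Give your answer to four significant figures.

k_BT = 8.617×10⁻⁵ × 1190 K = 0.102542 eV.
Eᵢ/kT = 0, 3.49125, 3.62778.
Z = Σ e^(−Eᵢ/kT) = e^(−0) + e^(−3.49125) + e^(−3.62778) = 1.00000 + 0.0304628 + 0.0265751 = 1.05704.
P₁ = e^(−E₁/kT) / Z = 0.0304628/1.05704 = 0.02882.

0.02882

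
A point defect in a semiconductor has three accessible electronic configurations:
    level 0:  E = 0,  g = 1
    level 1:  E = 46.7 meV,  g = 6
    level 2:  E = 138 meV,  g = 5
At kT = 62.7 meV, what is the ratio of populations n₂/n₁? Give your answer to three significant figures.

0.194

n₂/n₁ = (g₂/g₁) exp[−(E₂−E₁)/kT] = (5/6) × exp(−(91.3 meV)/(62.7 meV)) = (5/6) × exp(-1.4561) = 0.194.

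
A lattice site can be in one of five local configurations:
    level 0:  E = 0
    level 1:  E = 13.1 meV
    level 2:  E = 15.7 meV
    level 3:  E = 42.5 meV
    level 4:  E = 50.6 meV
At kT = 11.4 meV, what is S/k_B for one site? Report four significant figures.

Eᵢ/kT = 0, 1.14912, 1.37719, 3.72807, 4.43860.
Z = Σ e^(−Eᵢ/kT) = e^(−0) + e^(−1.14912) + e^(−1.37719) + e^(−3.72807) + e^(−4.43860) = 1.00000 + 0.316916 + 0.252286 + 0.0240392 + 0.0118125 = 1.60505.
⟨E⟩ = Σ EᵢPᵢ = 6.06328 meV.
S/k_B = ln Z + ⟨E⟩/kT = ln(1.60505) + 6.06328/11.4 = 0.473155 + 0.531867 = 1.005.

1.005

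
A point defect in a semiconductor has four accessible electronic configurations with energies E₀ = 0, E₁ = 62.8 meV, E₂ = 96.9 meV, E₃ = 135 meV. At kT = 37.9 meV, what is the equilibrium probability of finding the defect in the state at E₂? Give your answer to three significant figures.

Eᵢ/kT = 0, 1.6570, 2.5567, 3.5620.
Z = Σ e^(−Eᵢ/kT) = e^(−0) + e^(−1.6570) + e^(−2.5567) + e^(−3.5620) = 1.0000 + 0.19071 + 0.077560 + 0.028382 = 1.2967.
P₂ = e^(−E₂/kT) / Z = 0.077560/1.2967 = 0.0598.

0.0598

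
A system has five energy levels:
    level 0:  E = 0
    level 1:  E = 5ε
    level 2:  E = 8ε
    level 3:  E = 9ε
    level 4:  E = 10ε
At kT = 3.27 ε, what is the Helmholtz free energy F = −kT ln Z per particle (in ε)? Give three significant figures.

Eᵢ/kT = 0, 1.5291, 2.4465, 2.7523, 3.0581.
Z = Σ e^(−Eᵢ/kT) = e^(−0) + e^(−1.5291) + e^(−2.4465) + e^(−2.7523) + e^(−3.0581) = 1.0000 + 0.21673 + 0.086596 + 0.063781 + 0.046977 = 1.4141.
F = −kT ln Z = −3.27 × ln(1.4141) = −3.27 × 0.34649 = -1.13 ε.

-1.13 ε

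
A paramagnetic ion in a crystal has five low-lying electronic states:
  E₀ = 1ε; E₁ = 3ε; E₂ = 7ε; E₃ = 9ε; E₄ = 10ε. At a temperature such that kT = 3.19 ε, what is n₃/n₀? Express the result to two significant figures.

0.081

n₃/n₀ = exp[−(E₃−E₀)/kT] = exp(−(8ε)/(3.19ε)) = exp(-2.508) = 0.081.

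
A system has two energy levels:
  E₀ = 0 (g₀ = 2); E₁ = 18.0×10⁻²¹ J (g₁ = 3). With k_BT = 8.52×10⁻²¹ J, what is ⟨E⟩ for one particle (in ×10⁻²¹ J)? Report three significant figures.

Eᵢ/kT = 0, 2.1127.
Z = Σ gᵢe^(−Eᵢ/kT) = 2·e^(−0) + 3·e^(−2.1127) = 2.0000 + 0.36273 = 2.3627.
⟨E⟩ = Σ Eᵢ gᵢe^(−Eᵢ/kT) / Z = (0·2.0000 + 18.0·0.36273) / 2.3627 = 2.76 ×10⁻²¹ J.

2.76 ×10⁻²¹ J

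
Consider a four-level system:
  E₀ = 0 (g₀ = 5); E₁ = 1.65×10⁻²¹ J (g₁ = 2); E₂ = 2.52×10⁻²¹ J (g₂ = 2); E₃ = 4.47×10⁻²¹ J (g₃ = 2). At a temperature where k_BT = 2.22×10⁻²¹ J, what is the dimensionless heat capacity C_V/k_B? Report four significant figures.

0.2723

Eᵢ/kT = 0, 0.743243, 1.13514, 2.01351.
Z = Σ gᵢe^(−Eᵢ/kT) = 5·e^(−0) + 2·e^(−0.743243) + 2·e^(−1.13514) + 2·e^(−2.01351) = 5.00000 + 0.951138 + 0.642754 + 0.267038 = 6.86093.
⟨E⟩ = 0.638802, ⟨E²⟩ = 1.75004.
C_V/k_B = (⟨E²⟩ − ⟨E⟩²)/(kT)² = (1.75004 − 0.408068)/4.92840 = 0.2723.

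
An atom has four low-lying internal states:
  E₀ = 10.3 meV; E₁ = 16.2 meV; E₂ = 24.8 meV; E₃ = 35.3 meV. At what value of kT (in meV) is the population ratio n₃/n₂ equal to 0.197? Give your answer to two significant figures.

n₃/n₂ = exp[−(E₃−E₂)/kT] = 0.197.
⇒ (E₃−E₂)/kT = ln(1/0.197) = ln(5.076) = 1.625.
kT = 10.5 meV / 1.625 = 6.5 meV.

6.5 meV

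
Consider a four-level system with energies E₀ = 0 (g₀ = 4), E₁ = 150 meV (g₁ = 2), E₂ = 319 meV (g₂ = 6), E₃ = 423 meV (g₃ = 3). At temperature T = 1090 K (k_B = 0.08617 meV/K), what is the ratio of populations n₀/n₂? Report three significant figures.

k_BT = 0.08617 × 1090 K = 93.925 meV.
n₀/n₂ = (g₀/g₂) exp[−(E₀−E₂)/kT] = (4/6) × exp(−(-319 meV)/(93.925 meV)) = (4/6) × exp(3.3963) = 19.9.

19.9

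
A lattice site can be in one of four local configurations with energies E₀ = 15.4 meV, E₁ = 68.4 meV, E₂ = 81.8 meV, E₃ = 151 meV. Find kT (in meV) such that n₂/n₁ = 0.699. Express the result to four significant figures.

n₂/n₁ = exp[−(E₂−E₁)/kT] = 0.699.
⇒ (E₂−E₁)/kT = ln(1/0.699) = ln(1.43062) = 0.358108.
kT = 13.4 meV / 0.358108 = 37.42 meV.

37.42 meV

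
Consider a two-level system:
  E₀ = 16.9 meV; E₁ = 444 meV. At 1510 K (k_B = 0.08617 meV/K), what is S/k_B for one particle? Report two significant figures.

k_BT = 0.08617 × 1510 K = 130.1 meV.
Eᵢ/kT = 0.1299, 3.413.
Z = Σ e^(−Eᵢ/kT) = e^(−0.1299) + e^(−3.413) = 0.8782 + 0.03294 = 0.9111.
⟨E⟩ = Σ EᵢPᵢ = 32.34 meV.
S/k_B = ln Z + ⟨E⟩/kT = ln(0.9111) + 32.34/130.1 = -0.09310 + 0.2486 = 0.16.

0.16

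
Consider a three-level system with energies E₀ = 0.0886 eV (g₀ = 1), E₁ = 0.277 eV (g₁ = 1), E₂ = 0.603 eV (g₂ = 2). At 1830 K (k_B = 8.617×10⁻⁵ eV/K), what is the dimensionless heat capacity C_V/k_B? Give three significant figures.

0.708

k_BT = 8.617×10⁻⁵ × 1830 K = 0.15769 eV.
Eᵢ/kT = 0.56186, 1.7566, 3.8240.
Z = Σ gᵢe^(−Eᵢ/kT) = 1·e^(−0.56186) + 1·e^(−1.7566) + 2·e^(−3.8240) = 0.57015 + 0.17263 + 0.043681 = 0.78646.
⟨E⟩ = 0.15852 eV, ⟨E²⟩ = 0.042728 eV².
C_V/k_B = (⟨E²⟩ − ⟨E⟩²)/(kT)² = (0.042728 − 0.025129)/0.024866 = 0.708.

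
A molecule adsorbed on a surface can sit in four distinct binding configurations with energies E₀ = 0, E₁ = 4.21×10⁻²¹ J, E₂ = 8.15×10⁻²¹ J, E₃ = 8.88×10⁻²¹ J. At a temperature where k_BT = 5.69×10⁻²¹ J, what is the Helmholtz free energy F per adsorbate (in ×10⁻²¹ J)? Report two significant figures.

-3.7 ×10⁻²¹ J

Eᵢ/kT = 0, 0.7399, 1.432, 1.561.
Z = Σ e^(−Eᵢ/kT) = e^(−0) + e^(−0.7399) + e^(−1.432) + e^(−1.561) = 1.000 + 0.4772 + 0.2388 + 0.2099 = 1.926.
F = −kT ln Z = −5.69 × ln(1.926) = −5.69 × 0.6554 = -3.7 ×10⁻²¹ J.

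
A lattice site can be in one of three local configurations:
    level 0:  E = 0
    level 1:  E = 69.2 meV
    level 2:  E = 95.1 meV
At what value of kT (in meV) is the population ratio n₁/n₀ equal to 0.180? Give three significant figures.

n₁/n₀ = exp[−(E₁−E₀)/kT] = 0.180.
⇒ (E₁−E₀)/kT = ln(1/0.180) = ln(5.5556) = 1.7148.
kT = 69.2 meV / 1.7148 = 40.4 meV.

40.4 meV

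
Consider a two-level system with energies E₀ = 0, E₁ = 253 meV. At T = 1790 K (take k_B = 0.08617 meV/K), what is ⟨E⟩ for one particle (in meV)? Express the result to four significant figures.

41.09 meV

k_BT = 0.08617 × 1790 K = 154.244 meV.
Eᵢ/kT = 0, 1.64026.
Z = Σ e^(−Eᵢ/kT) = e^(−0) + e^(−1.64026) = 1.00000 + 0.193930 = 1.19393.
⟨E⟩ = Σ Eᵢ e^(−Eᵢ/kT) / Z = (0·1.00000 + 253·0.193930) / 1.19393 = 41.09 meV.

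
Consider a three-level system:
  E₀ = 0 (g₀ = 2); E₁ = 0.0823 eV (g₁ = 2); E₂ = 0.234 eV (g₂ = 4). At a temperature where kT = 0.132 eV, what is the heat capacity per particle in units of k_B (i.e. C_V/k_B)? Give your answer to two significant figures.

Eᵢ/kT = 0, 0.6235, 1.773.
Z = Σ gᵢe^(−Eᵢ/kT) = 2·e^(−0) + 2·e^(−0.6235) + 4·e^(−1.773) = 2.000 + 1.072 + 0.6793 = 3.751.
⟨E⟩ = 0.06590 eV, ⟨E²⟩ = 0.01185 eV².
C_V/k_B = (⟨E²⟩ − ⟨E⟩²)/(kT)² = (0.01185 − 0.004343)/0.01742 = 0.43.

0.43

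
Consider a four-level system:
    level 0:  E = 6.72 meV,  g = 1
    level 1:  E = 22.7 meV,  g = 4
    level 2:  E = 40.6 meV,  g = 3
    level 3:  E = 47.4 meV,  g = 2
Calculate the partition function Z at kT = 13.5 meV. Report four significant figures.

Eᵢ/kT = 0.497778, 1.68148, 3.00741, 3.51111.
Z = Σ gᵢe^(−Eᵢ/kT) = 1·e^(−0.497778) + 4·e^(−1.68148) + 3·e^(−3.00741) + 2·e^(−3.51111) = 0.607880 + 0.744393 + 0.148259 + 0.0597275 = 1.56026.

Z = 1.560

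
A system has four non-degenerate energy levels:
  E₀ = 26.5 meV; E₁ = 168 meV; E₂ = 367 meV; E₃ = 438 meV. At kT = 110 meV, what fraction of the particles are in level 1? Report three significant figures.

0.205

Eᵢ/kT = 0.24091, 1.5273, 3.3364, 3.9818.
Z = Σ e^(−Eᵢ/kT) = e^(−0.24091) + e^(−1.5273) + e^(−3.3364) + e^(−3.9818) = 0.78591 + 0.21712 + 0.035565 + 0.018652 = 1.0572.
P₁ = e^(−E₁/kT) / Z = 0.21712/1.0572 = 0.205.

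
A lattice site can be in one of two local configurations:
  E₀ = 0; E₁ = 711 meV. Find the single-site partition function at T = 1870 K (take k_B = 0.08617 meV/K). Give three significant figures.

k_BT = 0.08617 × 1870 K = 161.14 meV.
Eᵢ/kT = 0, 4.4123.
Z = Σ e^(−Eᵢ/kT) = e^(−0) + e^(−4.4123) = 1.0000 + 0.012127 = 1.0121.

Z = 1.01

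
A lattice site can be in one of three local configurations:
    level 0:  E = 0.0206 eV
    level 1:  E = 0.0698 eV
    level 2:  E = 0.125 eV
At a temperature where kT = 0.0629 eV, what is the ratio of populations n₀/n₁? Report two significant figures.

n₀/n₁ = exp[−(E₀−E₁)/kT] = exp(−(-0.0492 eV)/(0.0629 eV)) = exp(0.7822) = 2.2.

2.2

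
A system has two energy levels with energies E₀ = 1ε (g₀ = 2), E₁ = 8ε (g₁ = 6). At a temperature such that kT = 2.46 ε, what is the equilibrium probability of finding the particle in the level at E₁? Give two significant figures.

0.15

Eᵢ/kT = 0.4065, 3.252.
Z = Σ gᵢe^(−Eᵢ/kT) = 2·e^(−0.4065) + 6·e^(−3.252) = 1.332 + 0.2322 = 1.564.
P₁ = g₁ e^(−E₁/kT) / Z = 0.2322/1.564 = 0.15.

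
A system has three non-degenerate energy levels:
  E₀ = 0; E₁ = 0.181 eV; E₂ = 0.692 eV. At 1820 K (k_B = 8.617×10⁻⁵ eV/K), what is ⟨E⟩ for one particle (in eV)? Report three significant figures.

0.0493 eV

k_BT = 8.617×10⁻⁵ × 1820 K = 0.15683 eV.
Eᵢ/kT = 0, 1.1541, 4.4124.
Z = Σ e^(−Eᵢ/kT) = e^(−0) + e^(−1.1541) + e^(−4.4124) = 1.0000 + 0.31534 + 0.012126 = 1.3275.
⟨E⟩ = Σ Eᵢ e^(−Eᵢ/kT) / Z = (0·1.0000 + 0.181·0.31534 + 0.692·0.012126) / 1.3275 = 0.0493 eV.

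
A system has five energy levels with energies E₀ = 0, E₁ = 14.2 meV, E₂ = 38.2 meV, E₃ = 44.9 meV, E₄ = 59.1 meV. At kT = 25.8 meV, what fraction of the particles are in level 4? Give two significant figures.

Eᵢ/kT = 0, 0.5504, 1.481, 1.740, 2.291.
Z = Σ e^(−Eᵢ/kT) = e^(−0) + e^(−0.5504) + e^(−1.481) + e^(−1.740) + e^(−2.291) = 1.000 + 0.5767 + 0.2274 + 0.1755 + 0.1012 = 2.081.
P₄ = e^(−E₄/kT) / Z = 0.1012/2.081 = 0.049.

0.049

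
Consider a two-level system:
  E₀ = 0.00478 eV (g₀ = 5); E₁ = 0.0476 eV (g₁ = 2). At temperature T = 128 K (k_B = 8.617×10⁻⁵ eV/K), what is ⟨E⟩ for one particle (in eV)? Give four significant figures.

0.005130 eV

k_BT = 8.617×10⁻⁵ × 128 K = 0.0110298 eV.
Eᵢ/kT = 0.433371, 4.31558.
Z = Σ gᵢe^(−Eᵢ/kT) = 5·e^(−0.433371) + 2·e^(−4.31558) = 3.24160 + 0.0267176 = 3.26832.
⟨E⟩ = Σ Eᵢ gᵢe^(−Eᵢ/kT) / Z = (0.00478·3.24160 + 0.0476·0.0267176) / 3.26832 = 0.005130 eV.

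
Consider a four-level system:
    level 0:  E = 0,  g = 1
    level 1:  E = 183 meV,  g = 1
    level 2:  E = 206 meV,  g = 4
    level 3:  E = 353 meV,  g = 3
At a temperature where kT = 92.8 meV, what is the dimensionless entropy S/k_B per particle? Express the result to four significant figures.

1.405

Eᵢ/kT = 0, 1.97198, 2.21983, 3.80388.
Z = Σ gᵢe^(−Eᵢ/kT) = 1·e^(−0) + 1·e^(−1.97198) + 4·e^(−2.21983) + 3·e^(−3.80388) = 1.00000 + 0.139181 + 0.434510 + 0.0668524 = 1.64054.
⟨E⟩ = Σ EᵢPᵢ = 84.4710 meV.
S/k_B = ln Z + ⟨E⟩/kT = ln(1.64054) + 84.4710/92.8 = 0.495025 + 0.910248 = 1.405.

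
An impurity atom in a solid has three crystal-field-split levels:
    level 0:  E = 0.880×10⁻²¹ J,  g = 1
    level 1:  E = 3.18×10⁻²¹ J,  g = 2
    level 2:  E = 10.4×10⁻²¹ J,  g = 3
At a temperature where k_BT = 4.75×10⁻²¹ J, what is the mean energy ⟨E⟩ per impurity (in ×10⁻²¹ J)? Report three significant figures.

3.41 ×10⁻²¹ J

Eᵢ/kT = 0.18526, 0.66947, 2.1895.
Z = Σ gᵢe^(−Eᵢ/kT) = 1·e^(−0.18526) + 2·e^(−0.66947) + 3·e^(−2.1895) = 0.83089 + 1.0240 + 0.33592 = 2.1908.
⟨E⟩ = Σ Eᵢ gᵢe^(−Eᵢ/kT) / Z = (0.880·0.83089 + 3.18·1.0240 + 10.4·0.33592) / 2.1908 = 3.41 ×10⁻²¹ J.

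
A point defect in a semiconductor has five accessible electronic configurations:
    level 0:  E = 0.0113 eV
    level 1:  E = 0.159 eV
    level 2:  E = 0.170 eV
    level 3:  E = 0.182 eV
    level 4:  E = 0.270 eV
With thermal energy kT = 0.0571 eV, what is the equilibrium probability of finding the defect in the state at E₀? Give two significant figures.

0.83

Eᵢ/kT = 0.1979, 2.785, 2.977, 3.187, 4.729.
Z = Σ e^(−Eᵢ/kT) = e^(−0.1979) + e^(−2.785) + e^(−2.977) + e^(−3.187) + e^(−4.729) = 0.8205 + 0.06173 + 0.05095 + 0.04130 + 0.008835 = 0.9833.
P₀ = e^(−E₀/kT) / Z = 0.8205/0.9833 = 0.83.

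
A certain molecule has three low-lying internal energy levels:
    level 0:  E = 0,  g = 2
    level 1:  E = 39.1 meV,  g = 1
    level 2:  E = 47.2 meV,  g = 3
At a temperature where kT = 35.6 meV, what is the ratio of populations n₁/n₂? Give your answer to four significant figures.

0.4185

n₁/n₂ = (g₁/g₂) exp[−(E₁−E₂)/kT] = (1/3) × exp(−(-8.1 meV)/(35.6 meV)) = (1/3) × exp(0.227528) = 0.4185.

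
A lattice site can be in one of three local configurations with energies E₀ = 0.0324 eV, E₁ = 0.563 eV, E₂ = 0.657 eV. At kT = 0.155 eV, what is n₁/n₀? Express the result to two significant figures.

0.033

n₁/n₀ = exp[−(E₁−E₀)/kT] = exp(−(0.5306 eV)/(0.155 eV)) = exp(-3.423) = 0.033.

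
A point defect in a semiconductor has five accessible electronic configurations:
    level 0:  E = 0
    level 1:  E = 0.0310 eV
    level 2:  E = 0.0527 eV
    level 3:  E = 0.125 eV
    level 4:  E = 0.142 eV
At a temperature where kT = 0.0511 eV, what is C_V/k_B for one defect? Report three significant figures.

0.491

Eᵢ/kT = 0, 0.60665, 1.0313, 2.4462, 2.7789.
Z = Σ e^(−Eᵢ/kT) = e^(−0) + e^(−0.60665) + e^(−1.0313) + e^(−2.4462) + e^(−2.7789) = 1.0000 + 0.54517 + 0.35654 + 0.086622 + 0.062107 = 2.0504.
⟨E⟩ = 0.026988 eV, ⟨E²⟩ = 0.0020093 eV².
C_V/k_B = (⟨E²⟩ − ⟨E⟩²)/(kT)² = (0.0020093 − 0.00072835)/0.0026112 = 0.491.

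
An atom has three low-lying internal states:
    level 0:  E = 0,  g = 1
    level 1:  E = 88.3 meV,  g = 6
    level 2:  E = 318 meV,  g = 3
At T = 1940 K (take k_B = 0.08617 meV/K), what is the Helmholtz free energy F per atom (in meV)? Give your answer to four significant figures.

k_BT = 0.08617 × 1940 K = 167.170 meV.
Eᵢ/kT = 0, 0.528205, 1.90226.
Z = Σ gᵢe^(−Eᵢ/kT) = 1·e^(−0) + 6·e^(−0.528205) + 3·e^(−1.90226) = 1.00000 + 3.53797 + 0.447693 = 4.98566.
F = −kT ln Z = −167.170 × ln(4.98566) = −167.170 × 1.60657 = -268.6 meV.

-268.6 meV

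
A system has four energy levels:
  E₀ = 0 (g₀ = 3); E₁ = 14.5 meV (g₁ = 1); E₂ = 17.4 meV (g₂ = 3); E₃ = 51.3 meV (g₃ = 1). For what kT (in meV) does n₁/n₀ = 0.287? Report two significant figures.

97 meV

n₁/n₀ = (g₁/g₀) exp[−(E₁−E₀)/kT] = 0.287.
⇒ (E₁−E₀)/kT = ln((1/3)/0.287) = ln(1.161) = 0.1493.
kT = 14.5 meV / 0.1493 = 97 meV.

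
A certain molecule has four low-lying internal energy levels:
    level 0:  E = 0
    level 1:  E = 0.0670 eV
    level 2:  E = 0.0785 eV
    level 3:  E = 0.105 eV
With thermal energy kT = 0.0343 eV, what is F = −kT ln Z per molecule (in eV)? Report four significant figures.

-0.008735 eV

Eᵢ/kT = 0, 1.95335, 2.28863, 3.06122.
Z = Σ e^(−Eᵢ/kT) = e^(−0) + e^(−1.95335) + e^(−2.28863) + e^(−3.06122) = 1.00000 + 0.141798 + 0.101405 + 0.0468305 = 1.29003.
F = −kT ln Z = −0.0343 × ln(1.29003) = −0.0343 × 0.254665 = -0.008735 eV.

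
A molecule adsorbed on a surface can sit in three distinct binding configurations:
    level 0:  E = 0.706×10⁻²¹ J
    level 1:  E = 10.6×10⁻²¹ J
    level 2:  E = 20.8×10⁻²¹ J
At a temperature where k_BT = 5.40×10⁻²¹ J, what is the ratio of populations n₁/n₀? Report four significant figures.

n₁/n₀ = exp[−(E₁−E₀)/kT] = exp(−(9.894 ×10⁻²¹ J)/(5.40 ×10⁻²¹ J)) = exp(-1.83222) = 0.1601.

0.1601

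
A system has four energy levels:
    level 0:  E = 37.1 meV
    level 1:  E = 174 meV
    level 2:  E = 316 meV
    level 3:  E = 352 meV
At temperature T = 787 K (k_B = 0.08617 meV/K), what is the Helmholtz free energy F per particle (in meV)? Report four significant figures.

27.10 meV

k_BT = 0.08617 × 787 K = 67.8158 meV.
Eᵢ/kT = 0.547070, 2.56577, 4.65968, 5.19053.
Z = Σ e^(−Eᵢ/kT) = e^(−0.547070) + e^(−2.56577) + e^(−4.65968) + e^(−5.19053) = 0.578643 + 0.0768600 + 0.00946949 + 0.00556905 = 0.670542.
F = −kT ln Z = −67.8158 × ln(0.670542) = −67.8158 × -0.399669 = 27.10 meV.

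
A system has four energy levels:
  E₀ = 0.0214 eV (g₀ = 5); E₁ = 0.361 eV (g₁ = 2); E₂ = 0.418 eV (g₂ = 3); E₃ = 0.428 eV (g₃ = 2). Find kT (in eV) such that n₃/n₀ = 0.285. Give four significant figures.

1.199 eV

n₃/n₀ = (g₃/g₀) exp[−(E₃−E₀)/kT] = 0.285.
⇒ (E₃−E₀)/kT = ln((2/5)/0.285) = ln(1.40351) = 0.338976.
kT = 0.4066 eV / 0.338976 = 1.199 eV.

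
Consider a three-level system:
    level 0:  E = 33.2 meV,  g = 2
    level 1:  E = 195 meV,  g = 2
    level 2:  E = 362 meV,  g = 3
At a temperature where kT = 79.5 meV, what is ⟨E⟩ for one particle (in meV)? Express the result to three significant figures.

58.3 meV

Eᵢ/kT = 0.41761, 2.4528, 4.5535.
Z = Σ gᵢe^(−Eᵢ/kT) = 2·e^(−0.41761) + 2·e^(−2.4528) + 3·e^(−4.5535) = 1.3172 + 0.17210 + 0.031591 = 1.5209.
⟨E⟩ = Σ Eᵢ gᵢe^(−Eᵢ/kT) / Z = (33.2·1.3172 + 195·0.17210 + 362·0.031591) / 1.5209 = 58.3 meV.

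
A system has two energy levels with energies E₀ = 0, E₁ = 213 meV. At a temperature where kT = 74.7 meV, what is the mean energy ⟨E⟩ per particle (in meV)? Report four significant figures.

Eᵢ/kT = 0, 2.85141.
Z = Σ e^(−Eᵢ/kT) = e^(−0) + e^(−2.85141) = 1.00000 + 0.0577628 = 1.05776.
⟨E⟩ = Σ Eᵢ e^(−Eᵢ/kT) / Z = (0·1.00000 + 213·0.0577628) / 1.05776 = 11.63 meV.

11.63 meV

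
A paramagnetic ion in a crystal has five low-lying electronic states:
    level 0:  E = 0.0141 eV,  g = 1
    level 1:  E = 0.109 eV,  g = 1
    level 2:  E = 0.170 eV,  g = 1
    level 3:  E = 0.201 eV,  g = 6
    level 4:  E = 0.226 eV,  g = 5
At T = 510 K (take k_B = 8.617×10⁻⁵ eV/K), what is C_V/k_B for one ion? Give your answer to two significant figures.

2.2

k_BT = 8.617×10⁻⁵ × 510 K = 0.04395 eV.
Eᵢ/kT = 0.3208, 2.480, 3.868, 4.573, 5.142.
Z = Σ gᵢe^(−Eᵢ/kT) = 1·e^(−0.3208) + 1·e^(−2.480) + 1·e^(−3.868) + 6·e^(−4.573) + 5·e^(−5.142) = 0.7256 + 0.08374 + 0.02090 + 0.06196 + 0.02923 = 0.9214.
⟨E⟩ = 0.04555 eV, ⟨E²⟩ = 0.006229 eV².
C_V/k_B = (⟨E²⟩ − ⟨E⟩²)/(kT)² = (0.006229 − 0.002075)/0.001932 = 2.2.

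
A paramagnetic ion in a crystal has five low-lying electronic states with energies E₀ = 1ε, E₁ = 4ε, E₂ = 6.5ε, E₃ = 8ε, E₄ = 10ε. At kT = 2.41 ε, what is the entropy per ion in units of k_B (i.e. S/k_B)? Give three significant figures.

Eᵢ/kT = 0.41494, 1.6598, 2.6971, 3.3195, 4.1494.
Z = Σ e^(−Eᵢ/kT) = e^(−0.41494) + e^(−1.6598) + e^(−2.6971) + e^(−3.3195) + e^(−4.1494) = 0.66038 + 0.19018 + 0.067401 + 0.036171 + 0.015774 = 0.96991.
⟨E⟩ = Σ EᵢPᵢ = 2.3779 ε.
S/k_B = ln Z + ⟨E⟩/kT = ln(0.96991) + 2.3779/2.41 = -0.030552 + 0.98668 = 0.956.

0.956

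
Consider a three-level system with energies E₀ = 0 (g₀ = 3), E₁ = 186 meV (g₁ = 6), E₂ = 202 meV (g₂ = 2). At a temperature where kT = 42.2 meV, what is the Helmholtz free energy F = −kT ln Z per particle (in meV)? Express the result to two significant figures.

-48 meV

Eᵢ/kT = 0, 4.408, 4.787.
Z = Σ gᵢe^(−Eᵢ/kT) = 3·e^(−0) + 6·e^(−4.408) + 2·e^(−4.787) = 3.000 + 0.07308 + 0.01667 = 3.090.
F = −kT ln Z = −42.2 × ln(3.090) = −42.2 × 1.128 = -48 meV.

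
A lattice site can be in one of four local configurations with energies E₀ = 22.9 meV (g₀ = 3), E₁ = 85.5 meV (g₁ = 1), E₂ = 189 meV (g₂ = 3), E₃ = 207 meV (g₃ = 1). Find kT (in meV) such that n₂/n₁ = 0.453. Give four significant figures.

54.75 meV

n₂/n₁ = (g₂/g₁) exp[−(E₂−E₁)/kT] = 0.453.
⇒ (E₂−E₁)/kT = ln((3/1)/0.453) = ln(6.62252) = 1.89048.
kT = 103.5 meV / 1.89048 = 54.75 meV.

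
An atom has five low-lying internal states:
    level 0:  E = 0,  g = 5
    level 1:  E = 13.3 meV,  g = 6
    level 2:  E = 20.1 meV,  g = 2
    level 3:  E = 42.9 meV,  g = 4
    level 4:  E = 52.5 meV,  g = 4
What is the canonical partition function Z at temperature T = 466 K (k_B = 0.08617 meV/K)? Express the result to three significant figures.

k_BT = 0.08617 × 466 K = 40.155 meV.
Eᵢ/kT = 0, 0.33122, 0.50056, 1.0684, 1.3074.
Z = Σ gᵢe^(−Eᵢ/kT) = 5·e^(−0) + 6·e^(−0.33122) + 2·e^(−0.50056) + 4·e^(−1.0684) + 4·e^(−1.3074) = 5.0000 + 4.3083 + 1.2124 + 1.3742 + 1.0821 = 12.977.

Z = 13.0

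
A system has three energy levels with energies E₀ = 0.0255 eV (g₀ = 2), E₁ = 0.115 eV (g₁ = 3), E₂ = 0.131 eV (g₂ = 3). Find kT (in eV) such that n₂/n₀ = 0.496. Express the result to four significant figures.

n₂/n₀ = (g₂/g₀) exp[−(E₂−E₀)/kT] = 0.496.
⇒ (E₂−E₀)/kT = ln((3/2)/0.496) = ln(3.02419) = 1.10664.
kT = 0.1055 eV / 1.10664 = 0.09533 eV.

0.09533 eV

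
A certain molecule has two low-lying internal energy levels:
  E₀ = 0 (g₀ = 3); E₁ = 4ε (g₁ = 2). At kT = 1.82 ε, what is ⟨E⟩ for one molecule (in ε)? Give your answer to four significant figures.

0.2757 ε

Eᵢ/kT = 0, 2.19780.
Z = Σ gᵢe^(−Eᵢ/kT) = 3·e^(−0) + 2·e^(−2.19780) = 3.00000 + 0.222094 = 3.22209.
⟨E⟩ = Σ Eᵢ gᵢe^(−Eᵢ/kT) / Z = (0·3.00000 + 4·0.222094) / 3.22209 = 0.2757 ε.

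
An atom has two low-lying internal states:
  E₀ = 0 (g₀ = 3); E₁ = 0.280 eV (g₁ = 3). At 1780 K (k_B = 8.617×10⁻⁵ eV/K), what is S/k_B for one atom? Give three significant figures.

1.50

k_BT = 8.617×10⁻⁵ × 1780 K = 0.15338 eV.
Eᵢ/kT = 0, 1.8255.
Z = Σ gᵢe^(−Eᵢ/kT) = 3·e^(−0) + 3·e^(−1.8255) = 3.0000 + 0.48341 = 3.4834.
⟨E⟩ = Σ EᵢPᵢ = 0.038857 eV.
S/k_B = ln Z + ⟨E⟩/kT = ln(3.4834) + 0.038857/0.15338 = 1.2480 + 0.25334 = 1.50.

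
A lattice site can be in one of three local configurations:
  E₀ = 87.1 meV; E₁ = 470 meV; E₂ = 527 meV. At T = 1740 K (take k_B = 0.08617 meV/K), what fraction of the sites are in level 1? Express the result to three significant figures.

0.0688

k_BT = 0.08617 × 1740 K = 149.94 meV.
Eᵢ/kT = 0.58090, 3.1346, 3.5147.
Z = Σ e^(−Eᵢ/kT) = e^(−0.58090) + e^(−3.1346) + e^(−3.5147) = 0.55939 + 0.043517 + 0.029757 = 0.63266.
P₁ = e^(−E₁/kT) / Z = 0.043517/0.63266 = 0.0688.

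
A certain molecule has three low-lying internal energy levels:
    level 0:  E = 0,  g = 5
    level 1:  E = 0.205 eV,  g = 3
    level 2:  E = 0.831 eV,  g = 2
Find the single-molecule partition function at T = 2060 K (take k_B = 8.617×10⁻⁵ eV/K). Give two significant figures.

k_BT = 8.617×10⁻⁵ × 2060 K = 0.1775 eV.
Eᵢ/kT = 0, 1.155, 4.682.
Z = Σ gᵢe^(−Eᵢ/kT) = 5·e^(−0) + 3·e^(−1.155) + 2·e^(−4.682) = 5.000 + 0.9452 + 0.01852 = 5.964.

Z = 6.0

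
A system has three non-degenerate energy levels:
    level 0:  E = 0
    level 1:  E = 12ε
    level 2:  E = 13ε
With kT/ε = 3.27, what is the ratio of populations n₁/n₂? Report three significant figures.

1.36

n₁/n₂ = exp[−(E₁−E₂)/kT] = exp(−(-1ε)/(3.27ε)) = exp(0.30581) = 1.36.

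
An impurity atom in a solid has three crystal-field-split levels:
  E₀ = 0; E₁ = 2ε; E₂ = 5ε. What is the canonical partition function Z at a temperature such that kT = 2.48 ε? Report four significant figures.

Z = 1.580

Eᵢ/kT = 0, 0.806452, 2.01613.
Z = Σ e^(−Eᵢ/kT) = e^(−0) + e^(−0.806452) + e^(−2.01613) = 1.00000 + 0.446439 + 0.133170 = 1.57961.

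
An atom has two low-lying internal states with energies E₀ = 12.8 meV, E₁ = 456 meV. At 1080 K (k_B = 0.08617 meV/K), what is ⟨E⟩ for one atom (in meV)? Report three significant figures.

16.6 meV

k_BT = 0.08617 × 1080 K = 93.064 meV.
Eᵢ/kT = 0.13754, 4.8999.
Z = Σ e^(−Eᵢ/kT) = e^(−0.13754) + e^(−4.8999) = 0.87150 + 0.0074473 = 0.87895.
⟨E⟩ = Σ Eᵢ e^(−Eᵢ/kT) / Z = (12.8·0.87150 + 456·0.0074473) / 0.87895 = 16.6 meV.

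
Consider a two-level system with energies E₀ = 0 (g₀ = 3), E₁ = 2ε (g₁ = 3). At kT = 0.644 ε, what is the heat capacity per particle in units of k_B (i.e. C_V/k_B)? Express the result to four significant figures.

Eᵢ/kT = 0, 3.10559.
Z = Σ gᵢe^(−Eᵢ/kT) = 3·e^(−0) + 3·e^(−3.10559) = 3.00000 + 0.134394 = 3.13439.
⟨E⟩ = 0.0857545 ε, ⟨E²⟩ = 0.171509 ε².
C_V/k_B = (⟨E²⟩ − ⟨E⟩²)/(kT)² = (0.171509 − 0.00735383)/0.414736 = 0.3958.

0.3958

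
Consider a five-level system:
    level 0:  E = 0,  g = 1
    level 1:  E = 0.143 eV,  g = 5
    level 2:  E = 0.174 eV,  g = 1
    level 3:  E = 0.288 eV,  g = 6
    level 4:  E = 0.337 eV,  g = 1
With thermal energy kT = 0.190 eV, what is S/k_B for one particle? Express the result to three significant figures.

2.50

Eᵢ/kT = 0, 0.75263, 0.91579, 1.5158, 1.7737.
Z = Σ gᵢe^(−Eᵢ/kT) = 1·e^(−0) + 5·e^(−0.75263) + 1·e^(−0.91579) + 6·e^(−1.5158) + 1·e^(−1.7737) = 1.0000 + 2.3556 + 0.40020 + 1.3178 + 0.16970 = 5.2433.
⟨E⟩ = Σ EᵢPᵢ = 0.16081 eV.
S/k_B = ln Z + ⟨E⟩/kT = ln(5.2433) + 0.16081/0.190 = 1.6570 + 0.84637 = 2.50.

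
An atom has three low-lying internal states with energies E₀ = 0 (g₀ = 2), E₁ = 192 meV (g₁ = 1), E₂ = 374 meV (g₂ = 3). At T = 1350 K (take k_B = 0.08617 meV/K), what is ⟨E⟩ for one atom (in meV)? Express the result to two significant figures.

k_BT = 0.08617 × 1350 K = 116.3 meV.
Eᵢ/kT = 0, 1.651, 3.216.
Z = Σ gᵢe^(−Eᵢ/kT) = 2·e^(−0) + 1·e^(−1.651) + 3·e^(−3.216) = 2.000 + 0.1919 + 0.1203 = 2.312.
⟨E⟩ = Σ Eᵢ gᵢe^(−Eᵢ/kT) / Z = (0·2.000 + 192·0.1919 + 374·0.1203) / 2.312 = 35 meV.

35 meV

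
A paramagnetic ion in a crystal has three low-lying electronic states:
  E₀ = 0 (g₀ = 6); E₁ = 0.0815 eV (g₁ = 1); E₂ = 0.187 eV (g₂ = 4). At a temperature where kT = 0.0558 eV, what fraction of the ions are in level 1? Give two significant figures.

0.036

Eᵢ/kT = 0, 1.461, 3.351.
Z = Σ gᵢe^(−Eᵢ/kT) = 6·e^(−0) + 1·e^(−1.461) + 4·e^(−3.351) = 6.000 + 0.2320 + 0.1402 = 6.372.
P₁ = g₁ e^(−E₁/kT) / Z = 0.2320/6.372 = 0.036.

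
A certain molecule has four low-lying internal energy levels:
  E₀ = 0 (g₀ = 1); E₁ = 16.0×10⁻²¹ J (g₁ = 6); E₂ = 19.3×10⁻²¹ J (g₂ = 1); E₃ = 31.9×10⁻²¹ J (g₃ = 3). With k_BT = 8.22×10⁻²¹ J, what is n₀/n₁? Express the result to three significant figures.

1.17

n₀/n₁ = (g₀/g₁) exp[−(E₀−E₁)/kT] = (1/6) × exp(−(-16.0 ×10⁻²¹ J)/(8.22 ×10⁻²¹ J)) = (1/6) × exp(1.9465) = 1.17.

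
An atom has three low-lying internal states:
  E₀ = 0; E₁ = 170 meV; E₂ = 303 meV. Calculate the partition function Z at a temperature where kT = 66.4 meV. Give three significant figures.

Z = 1.09

Eᵢ/kT = 0, 2.5602, 4.5633.
Z = Σ e^(−Eᵢ/kT) = e^(−0) + e^(−2.5602) + e^(−4.5633) = 1.0000 + 0.077289 + 0.010428 = 1.0877.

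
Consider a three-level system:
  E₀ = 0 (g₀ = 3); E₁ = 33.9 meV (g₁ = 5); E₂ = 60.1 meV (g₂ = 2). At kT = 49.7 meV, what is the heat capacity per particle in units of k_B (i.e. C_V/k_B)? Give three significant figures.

0.175

Eᵢ/kT = 0, 0.68209, 1.2093.
Z = Σ gᵢe^(−Eᵢ/kT) = 3·e^(−0) + 5·e^(−0.68209) + 2·e^(−1.2093) = 3.0000 + 2.5278 + 0.59681 = 6.1246.
⟨E⟩ = 19.848 meV, ⟨E²⟩ = 826.28 meV².
C_V/k_B = (⟨E²⟩ − ⟨E⟩²)/(kT)² = (826.28 − 393.94)/2470.1 = 0.175.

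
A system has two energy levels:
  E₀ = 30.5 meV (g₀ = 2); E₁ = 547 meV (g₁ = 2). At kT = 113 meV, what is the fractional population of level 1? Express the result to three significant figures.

Eᵢ/kT = 0.26991, 4.8407.
Z = Σ gᵢe^(−Eᵢ/kT) = 2·e^(−0.26991) + 2·e^(−4.8407) = 1.5269 + 0.015803 = 1.5427.
P₁ = g₁ e^(−E₁/kT) / Z = 0.015803/1.5427 = 0.0102.

0.0102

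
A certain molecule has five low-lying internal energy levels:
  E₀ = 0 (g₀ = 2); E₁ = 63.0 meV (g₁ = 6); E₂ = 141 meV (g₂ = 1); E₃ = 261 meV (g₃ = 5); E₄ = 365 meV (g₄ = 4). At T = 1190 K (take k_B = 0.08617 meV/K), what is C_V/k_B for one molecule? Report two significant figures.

k_BT = 0.08617 × 1190 K = 102.5 meV.
Eᵢ/kT = 0, 0.6146, 1.376, 2.546, 3.561.
Z = Σ gᵢe^(−Eᵢ/kT) = 2·e^(−0) + 6·e^(−0.6146) + 1·e^(−1.376) + 5·e^(−2.546) + 4·e^(−3.561) = 2.000 + 3.245 + 0.2526 + 0.3920 + 0.1136 = 6.003.
⟨E⟩ = 63.94 meV, ⟨E²⟩ = 9952 meV².
C_V/k_B = (⟨E²⟩ − ⟨E⟩²)/(kT)² = (9952 − 4088)/10510 = 0.56.

0.56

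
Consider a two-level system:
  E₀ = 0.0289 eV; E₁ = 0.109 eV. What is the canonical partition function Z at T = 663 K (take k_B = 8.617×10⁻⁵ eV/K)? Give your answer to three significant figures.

k_BT = 8.617×10⁻⁵ × 663 K = 0.057131 eV.
Eᵢ/kT = 0.50585, 1.9079.
Z = Σ e^(−Eᵢ/kT) = e^(−0.50585) + e^(−1.9079) = 0.60299 + 0.14839 = 0.75138.

Z = 0.751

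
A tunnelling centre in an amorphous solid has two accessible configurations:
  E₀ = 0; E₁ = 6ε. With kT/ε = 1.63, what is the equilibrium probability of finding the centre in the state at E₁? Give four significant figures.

0.02458

Eᵢ/kT = 0, 3.68098.
Z = Σ e^(−Eᵢ/kT) = e^(−0) + e^(−3.68098) = 1.00000 + 0.0251983 = 1.02520.
P₁ = e^(−E₁/kT) / Z = 0.0251983/1.02520 = 0.02458.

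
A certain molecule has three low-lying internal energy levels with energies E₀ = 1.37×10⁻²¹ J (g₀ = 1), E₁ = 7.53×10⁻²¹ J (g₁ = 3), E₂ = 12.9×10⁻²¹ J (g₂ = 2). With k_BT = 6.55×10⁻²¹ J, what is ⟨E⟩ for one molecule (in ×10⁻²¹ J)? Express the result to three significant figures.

Eᵢ/kT = 0.20916, 1.1496, 1.9695.
Z = Σ gᵢe^(−Eᵢ/kT) = 1·e^(−0.20916) + 3·e^(−1.1496) + 2·e^(−1.9695) = 0.81127 + 0.95029 + 0.27905 = 2.0406.
⟨E⟩ = Σ Eᵢ gᵢe^(−Eᵢ/kT) / Z = (1.37·0.81127 + 7.53·0.95029 + 12.9·0.27905) / 2.0406 = 5.82 ×10⁻²¹ J.

5.82 ×10⁻²¹ J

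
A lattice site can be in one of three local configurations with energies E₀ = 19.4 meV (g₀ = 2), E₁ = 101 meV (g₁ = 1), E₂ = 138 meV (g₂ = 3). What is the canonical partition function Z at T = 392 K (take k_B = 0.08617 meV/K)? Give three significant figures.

k_BT = 0.08617 × 392 K = 33.779 meV.
Eᵢ/kT = 0.57432, 2.9900, 4.0854.
Z = Σ gᵢe^(−Eᵢ/kT) = 2·e^(−0.57432) + 1·e^(−2.9900) + 3·e^(−4.0854) = 1.1262 + 0.050287 + 0.050449 = 1.2269.

Z = 1.23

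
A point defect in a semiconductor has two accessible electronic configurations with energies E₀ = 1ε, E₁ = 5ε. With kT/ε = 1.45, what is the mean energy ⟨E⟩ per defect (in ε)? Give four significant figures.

Eᵢ/kT = 0.689655, 3.44828.
Z = Σ e^(−Eᵢ/kT) = e^(−0.689655) + e^(−3.44828) = 0.501749 + 0.0318003 = 0.533549.
⟨E⟩ = Σ Eᵢ e^(−Eᵢ/kT) / Z = (1·0.501749 + 5·0.0318003) / 0.533549 = 1.238 ε.

1.238 ε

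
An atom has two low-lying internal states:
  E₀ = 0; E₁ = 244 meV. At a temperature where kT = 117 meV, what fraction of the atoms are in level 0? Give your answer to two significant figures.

0.89

Eᵢ/kT = 0, 2.085.
Z = Σ e^(−Eᵢ/kT) = e^(−0) + e^(−2.085) = 1.000 + 0.1243 = 1.124.
P₀ = e^(−E₀/kT) / Z = 1.000/1.124 = 0.89.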